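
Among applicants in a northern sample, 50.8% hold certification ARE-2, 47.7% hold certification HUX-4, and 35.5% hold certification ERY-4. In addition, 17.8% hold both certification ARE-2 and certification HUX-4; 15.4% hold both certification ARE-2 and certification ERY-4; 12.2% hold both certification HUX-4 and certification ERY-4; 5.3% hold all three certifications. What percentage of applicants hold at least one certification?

93.9%

P(at least one) = 50.8 + 47.7 + 35.5 − 17.8 − 15.4 − 12.2 + 5.3 = 93.9%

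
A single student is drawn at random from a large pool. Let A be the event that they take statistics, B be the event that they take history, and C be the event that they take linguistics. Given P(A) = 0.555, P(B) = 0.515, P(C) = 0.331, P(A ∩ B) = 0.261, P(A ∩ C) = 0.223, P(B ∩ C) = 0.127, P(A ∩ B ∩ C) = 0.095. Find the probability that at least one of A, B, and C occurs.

P(A ∪ B ∪ C) = 0.555 + 0.515 + 0.331 − 0.261 − 0.223 − 0.127 + 0.095 = 0.885

0.885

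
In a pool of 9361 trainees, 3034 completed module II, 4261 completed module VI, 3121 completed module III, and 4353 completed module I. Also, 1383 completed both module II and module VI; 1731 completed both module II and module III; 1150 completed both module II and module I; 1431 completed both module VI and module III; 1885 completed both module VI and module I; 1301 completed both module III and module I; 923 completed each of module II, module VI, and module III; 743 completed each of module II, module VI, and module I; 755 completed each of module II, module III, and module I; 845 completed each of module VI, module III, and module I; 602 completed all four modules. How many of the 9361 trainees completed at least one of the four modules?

8552

|union| = 3034 + 4261 + 3121 + 4353 − 1383 − 1731 − 1150 − 1431 − 1885 − 1301 + 923 + 743 + 755 + 845 − 602 = 8552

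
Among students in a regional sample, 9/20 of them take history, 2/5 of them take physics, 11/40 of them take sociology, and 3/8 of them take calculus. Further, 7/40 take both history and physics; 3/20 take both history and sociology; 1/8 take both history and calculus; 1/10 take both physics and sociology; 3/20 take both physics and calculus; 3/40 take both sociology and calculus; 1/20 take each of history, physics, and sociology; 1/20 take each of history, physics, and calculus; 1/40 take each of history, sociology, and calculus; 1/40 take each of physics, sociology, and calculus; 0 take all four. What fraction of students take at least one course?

7/8

Using inclusion–exclusion:
P(at least one) = 9/20 + 2/5 + 11/40 + 3/8 − 7/40 − 3/20 − 1/8 − 1/10 − 3/20 − 3/40 + 1/20 + 1/20 + 1/40 + 1/40 − 0 = 7/8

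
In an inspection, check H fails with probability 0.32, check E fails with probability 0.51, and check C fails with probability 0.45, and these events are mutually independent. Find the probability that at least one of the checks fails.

0.81674

P(none) = (1 − 0.32) × (1 − 0.51) × (1 − 0.45) = 0.68 × 0.49 × 0.55 = 0.18326
P(at least one) = 1 − 0.18326 = 0.81674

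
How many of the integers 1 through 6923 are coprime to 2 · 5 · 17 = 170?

3461 + 1384 + 407 − 692 − 203 − 81 + 40 = 4316
6923 − 4316 = 2607

2607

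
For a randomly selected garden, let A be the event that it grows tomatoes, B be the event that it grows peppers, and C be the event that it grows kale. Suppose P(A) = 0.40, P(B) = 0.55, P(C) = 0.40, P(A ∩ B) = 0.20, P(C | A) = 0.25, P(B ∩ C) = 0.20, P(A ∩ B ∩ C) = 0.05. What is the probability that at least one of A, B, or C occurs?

P(A ∩ C) = P(A)·P(C|A) = 0.40 × 0.25 = 0.10
P(A ∪ B ∪ C) = 0.40 + 0.55 + 0.40 − 0.20 − 0.10 − 0.20 + 0.05 = 0.90

0.90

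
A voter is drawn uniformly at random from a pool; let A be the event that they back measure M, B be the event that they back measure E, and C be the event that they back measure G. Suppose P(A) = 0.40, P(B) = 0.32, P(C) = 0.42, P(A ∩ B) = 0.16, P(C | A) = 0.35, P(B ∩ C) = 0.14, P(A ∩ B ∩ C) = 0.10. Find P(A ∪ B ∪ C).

P(A ∩ C) = P(A)·P(C|A) = 0.40 × 0.35 = 0.14
Apply inclusion-exclusion:
P(A ∪ B ∪ C) = 0.40 + 0.32 + 0.42 − 0.16 − 0.14 − 0.14 + 0.10 = 0.80

0.80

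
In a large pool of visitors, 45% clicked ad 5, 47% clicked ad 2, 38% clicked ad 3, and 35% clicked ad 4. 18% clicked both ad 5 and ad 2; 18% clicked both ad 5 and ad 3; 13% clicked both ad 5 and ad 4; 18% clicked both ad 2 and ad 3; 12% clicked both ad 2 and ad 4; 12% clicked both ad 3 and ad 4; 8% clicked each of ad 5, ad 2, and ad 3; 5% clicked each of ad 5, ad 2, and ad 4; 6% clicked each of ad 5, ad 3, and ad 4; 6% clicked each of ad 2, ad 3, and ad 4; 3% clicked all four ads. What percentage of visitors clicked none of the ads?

By inclusion-exclusion,
P(≥1) = 45 + 47 + 38 + 35 − 18 − 18 − 13 − 18 − 12 − 12 + 8 + 5 + 6 + 6 − 3 = 96%
P(none) = 100% − 96% = 4%

4%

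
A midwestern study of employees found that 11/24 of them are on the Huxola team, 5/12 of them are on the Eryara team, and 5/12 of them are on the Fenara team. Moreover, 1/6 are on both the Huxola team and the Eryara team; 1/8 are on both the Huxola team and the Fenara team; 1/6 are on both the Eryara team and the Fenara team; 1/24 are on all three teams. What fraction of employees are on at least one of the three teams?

7/8

By inclusion-exclusion,
P(≥1) = 11/24 + 5/12 + 5/12 − 1/6 − 1/8 − 1/6 + 1/24 = 7/8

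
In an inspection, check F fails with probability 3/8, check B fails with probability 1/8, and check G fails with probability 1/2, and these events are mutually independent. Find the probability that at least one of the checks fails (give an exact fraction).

P(none) = (1 − 3/8) × (1 − 1/8) × (1 − 1/2) = 5/8 × 7/8 × 1/2 = 35/128
P(at least one) = 1 − 35/128 = 93/128

93/128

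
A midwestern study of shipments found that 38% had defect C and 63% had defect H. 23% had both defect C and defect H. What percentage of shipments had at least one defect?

P(at least one) = 38 + 63 − 23 = 78%

78%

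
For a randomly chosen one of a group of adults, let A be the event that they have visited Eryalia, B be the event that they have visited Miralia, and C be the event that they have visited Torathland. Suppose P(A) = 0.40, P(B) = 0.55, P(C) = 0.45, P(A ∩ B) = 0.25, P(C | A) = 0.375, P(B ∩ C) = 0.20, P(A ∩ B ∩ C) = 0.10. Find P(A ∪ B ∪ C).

0.90

P(A ∩ C) = P(A)·P(C|A) = 0.40 × 0.375 = 0.15
P(A ∪ B ∪ C) = 0.40 + 0.55 + 0.45 − 0.25 − 0.15 − 0.20 + 0.10 = 0.90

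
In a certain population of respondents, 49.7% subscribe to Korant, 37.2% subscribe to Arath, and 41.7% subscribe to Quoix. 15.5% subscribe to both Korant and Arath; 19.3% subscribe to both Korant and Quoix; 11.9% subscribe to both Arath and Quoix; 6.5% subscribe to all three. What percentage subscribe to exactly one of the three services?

54.7%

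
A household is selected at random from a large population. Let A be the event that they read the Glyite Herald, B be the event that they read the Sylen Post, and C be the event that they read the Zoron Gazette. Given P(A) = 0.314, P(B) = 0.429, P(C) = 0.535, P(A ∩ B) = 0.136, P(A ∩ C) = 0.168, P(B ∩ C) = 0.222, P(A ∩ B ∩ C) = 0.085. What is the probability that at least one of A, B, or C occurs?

0.837

Inclusion–exclusion gives
P(A ∪ B ∪ C) = 0.314 + 0.429 + 0.535 − 0.136 − 0.168 − 0.222 + 0.085 = 0.837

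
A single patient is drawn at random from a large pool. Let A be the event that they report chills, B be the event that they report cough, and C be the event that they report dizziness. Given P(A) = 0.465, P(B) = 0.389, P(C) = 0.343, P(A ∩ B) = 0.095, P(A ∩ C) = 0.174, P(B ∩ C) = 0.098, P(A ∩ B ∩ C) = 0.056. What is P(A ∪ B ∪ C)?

0.886

P(A ∪ B ∪ C) = 0.465 + 0.389 + 0.343 − 0.095 − 0.174 − 0.098 + 0.056 = 0.886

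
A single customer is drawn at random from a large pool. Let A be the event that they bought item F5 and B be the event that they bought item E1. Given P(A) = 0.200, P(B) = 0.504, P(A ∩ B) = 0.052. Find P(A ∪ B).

0.652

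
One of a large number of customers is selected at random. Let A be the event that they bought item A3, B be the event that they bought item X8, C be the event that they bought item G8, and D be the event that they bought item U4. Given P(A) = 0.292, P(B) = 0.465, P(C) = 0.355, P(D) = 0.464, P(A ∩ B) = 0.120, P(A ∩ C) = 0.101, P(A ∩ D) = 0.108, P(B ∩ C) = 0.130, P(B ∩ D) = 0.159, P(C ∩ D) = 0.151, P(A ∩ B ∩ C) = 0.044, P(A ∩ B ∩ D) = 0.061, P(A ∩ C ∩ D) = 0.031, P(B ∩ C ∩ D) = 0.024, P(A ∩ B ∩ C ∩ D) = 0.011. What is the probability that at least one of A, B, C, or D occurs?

0.956

P(A ∪ B ∪ C ∪ D) = 0.292 + 0.465 + 0.355 + 0.464 − 0.120 − 0.101 − 0.108 − 0.130 − 0.159 − 0.151 + 0.044 + 0.061 + 0.031 + 0.024 − 0.011 = 0.956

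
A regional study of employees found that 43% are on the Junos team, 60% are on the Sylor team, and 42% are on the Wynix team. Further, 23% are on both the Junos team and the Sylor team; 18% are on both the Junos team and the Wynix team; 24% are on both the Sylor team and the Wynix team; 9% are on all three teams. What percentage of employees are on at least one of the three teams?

P(union) = 43 + 60 + 42 − 23 − 18 − 24 + 9 = 89%

89%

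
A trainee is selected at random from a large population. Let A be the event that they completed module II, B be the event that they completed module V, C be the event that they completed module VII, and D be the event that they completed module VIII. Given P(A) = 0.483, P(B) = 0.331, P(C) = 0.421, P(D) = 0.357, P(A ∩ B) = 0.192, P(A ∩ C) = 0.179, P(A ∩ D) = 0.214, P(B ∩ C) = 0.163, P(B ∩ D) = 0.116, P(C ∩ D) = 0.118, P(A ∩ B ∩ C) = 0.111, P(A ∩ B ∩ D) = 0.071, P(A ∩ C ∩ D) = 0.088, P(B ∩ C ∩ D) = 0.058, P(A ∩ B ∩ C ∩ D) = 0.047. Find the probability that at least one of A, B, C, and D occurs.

0.891

By inclusion-exclusion,
P(A ∪ B ∪ C ∪ D) = 0.483 + 0.331 + 0.421 + 0.357 − 0.192 − 0.179 − 0.214 − 0.163 − 0.116 − 0.118 + 0.111 + 0.071 + 0.088 + 0.058 − 0.047 = 0.891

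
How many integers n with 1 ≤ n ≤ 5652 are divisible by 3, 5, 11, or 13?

1884 + 1130 + 513 + 434 − 376 − 171 − 144 − 102 − 86 − 39 + 34 + 28 + 13 + 7 − 2 = 3123

3123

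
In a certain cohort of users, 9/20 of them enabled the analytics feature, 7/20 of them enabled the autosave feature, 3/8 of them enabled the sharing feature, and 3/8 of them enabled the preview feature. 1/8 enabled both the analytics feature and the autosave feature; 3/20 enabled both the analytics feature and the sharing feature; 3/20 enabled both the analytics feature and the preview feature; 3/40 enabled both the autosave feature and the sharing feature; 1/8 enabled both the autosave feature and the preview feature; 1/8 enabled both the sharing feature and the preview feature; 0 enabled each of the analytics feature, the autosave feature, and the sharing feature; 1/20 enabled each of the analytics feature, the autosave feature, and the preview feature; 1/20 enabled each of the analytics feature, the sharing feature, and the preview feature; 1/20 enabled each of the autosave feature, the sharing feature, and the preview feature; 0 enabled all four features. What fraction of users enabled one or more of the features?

P(union) = 9/20 + 7/20 + 3/8 + 3/8 − 1/8 − 3/20 − 3/20 − 3/40 − 1/8 − 1/8 + 0 + 1/20 + 1/20 + 1/20 − 0 = 19/20

19/20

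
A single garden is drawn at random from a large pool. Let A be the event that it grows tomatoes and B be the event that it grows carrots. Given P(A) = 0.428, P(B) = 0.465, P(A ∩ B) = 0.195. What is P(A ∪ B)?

0.698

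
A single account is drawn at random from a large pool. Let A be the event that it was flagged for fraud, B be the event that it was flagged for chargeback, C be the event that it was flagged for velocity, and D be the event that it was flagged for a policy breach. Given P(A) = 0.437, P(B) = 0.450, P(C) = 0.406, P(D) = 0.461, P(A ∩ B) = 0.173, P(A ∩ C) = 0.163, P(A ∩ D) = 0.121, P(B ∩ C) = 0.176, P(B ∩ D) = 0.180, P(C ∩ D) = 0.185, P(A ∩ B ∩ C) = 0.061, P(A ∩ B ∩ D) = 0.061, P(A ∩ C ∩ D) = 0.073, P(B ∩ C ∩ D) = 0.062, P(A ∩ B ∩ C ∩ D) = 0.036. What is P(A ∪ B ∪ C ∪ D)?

P(A ∪ B ∪ C ∪ D) = 0.437 + 0.450 + 0.406 + 0.461 − 0.173 − 0.163 − 0.121 − 0.176 − 0.180 − 0.185 + 0.061 + 0.061 + 0.073 + 0.062 − 0.036 = 0.977

0.977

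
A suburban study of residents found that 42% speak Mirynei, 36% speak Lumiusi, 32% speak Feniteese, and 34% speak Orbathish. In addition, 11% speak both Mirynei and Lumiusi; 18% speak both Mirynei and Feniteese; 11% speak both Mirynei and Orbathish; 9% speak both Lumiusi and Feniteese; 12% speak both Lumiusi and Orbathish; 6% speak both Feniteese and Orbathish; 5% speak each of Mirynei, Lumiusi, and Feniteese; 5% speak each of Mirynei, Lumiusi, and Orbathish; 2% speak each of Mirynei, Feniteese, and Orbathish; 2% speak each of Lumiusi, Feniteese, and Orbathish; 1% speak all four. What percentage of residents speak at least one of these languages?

90%

P(union) = 42 + 36 + 32 + 34 − 11 − 18 − 11 − 9 − 12 − 6 + 5 + 5 + 2 + 2 − 1 = 90%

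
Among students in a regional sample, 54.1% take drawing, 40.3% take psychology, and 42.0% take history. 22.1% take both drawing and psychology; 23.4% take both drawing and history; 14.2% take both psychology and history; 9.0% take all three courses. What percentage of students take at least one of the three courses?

P(≥1) = 54.1 + 40.3 + 42.0 − 22.1 − 23.4 − 14.2 + 9.0 = 85.7%

85.7%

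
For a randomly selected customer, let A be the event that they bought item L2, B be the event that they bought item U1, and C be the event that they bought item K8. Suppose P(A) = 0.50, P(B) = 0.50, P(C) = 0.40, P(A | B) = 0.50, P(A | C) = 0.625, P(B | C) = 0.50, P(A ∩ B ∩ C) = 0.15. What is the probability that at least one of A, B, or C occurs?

P(A ∩ B) = P(B)·P(A|B) = 0.50 × 0.50 = 0.25
P(A ∩ C) = P(C)·P(A|C) = 0.40 × 0.625 = 0.25
P(B ∩ C) = P(C)·P(B|C) = 0.40 × 0.50 = 0.20
P(A ∪ B ∪ C) = 0.50 + 0.50 + 0.40 − 0.25 − 0.25 − 0.20 + 0.15 = 0.85

0.85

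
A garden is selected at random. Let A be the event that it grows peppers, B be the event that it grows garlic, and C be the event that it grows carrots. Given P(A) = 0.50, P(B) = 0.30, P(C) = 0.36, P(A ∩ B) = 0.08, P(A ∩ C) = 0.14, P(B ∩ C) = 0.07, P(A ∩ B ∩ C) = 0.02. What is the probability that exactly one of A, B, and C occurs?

0.64

P(exactly one) = 0.50 + 0.30 + 0.36 − 2·0.08 − 2·0.14 − 2·0.07 + 3·0.02 = 0.64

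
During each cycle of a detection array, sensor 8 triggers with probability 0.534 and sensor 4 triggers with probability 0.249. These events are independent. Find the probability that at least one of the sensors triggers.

Since the events are independent, P(none) is the product of the individual non-occurrence probabilities.
P(none) = (1 − 0.534) × (1 − 0.249) = 0.466 × 0.751 = 0.349966
P(at least one) = 1 − 0.349966 = 0.650034

0.650034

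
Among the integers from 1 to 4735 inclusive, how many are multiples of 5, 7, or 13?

⌊4735/5⌋ + ⌊4735/7⌋ + ⌊4735/13⌋ − ⌊4735/35⌋ − ⌊4735/65⌋ − ⌊4735/91⌋ + ⌊4735/455⌋ = 947 + 676 + 364 − 135 − 72 − 52 + 10 = 1738

1738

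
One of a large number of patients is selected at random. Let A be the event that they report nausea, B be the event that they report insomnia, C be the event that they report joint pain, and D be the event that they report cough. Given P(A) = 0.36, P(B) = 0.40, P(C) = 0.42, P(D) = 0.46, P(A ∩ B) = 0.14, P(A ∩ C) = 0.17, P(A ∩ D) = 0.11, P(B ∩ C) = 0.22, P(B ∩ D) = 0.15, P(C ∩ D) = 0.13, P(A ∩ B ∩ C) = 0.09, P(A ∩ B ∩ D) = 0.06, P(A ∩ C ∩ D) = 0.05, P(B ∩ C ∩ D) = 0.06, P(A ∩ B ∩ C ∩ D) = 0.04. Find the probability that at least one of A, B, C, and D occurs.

Using inclusion–exclusion:
P(A ∪ B ∪ C ∪ D) = 0.36 + 0.40 + 0.42 + 0.46 − 0.14 − 0.17 − 0.11 − 0.22 − 0.15 − 0.13 + 0.09 + 0.06 + 0.05 + 0.06 − 0.04 = 0.94

0.94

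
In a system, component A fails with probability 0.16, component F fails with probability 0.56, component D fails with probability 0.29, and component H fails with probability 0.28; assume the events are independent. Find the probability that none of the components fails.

P(none) = (1 − 0.16) × (1 − 0.56) × (1 − 0.29) × (1 − 0.28) = 0.84 × 0.44 × 0.71 × 0.72 = 0.18893952

0.18893952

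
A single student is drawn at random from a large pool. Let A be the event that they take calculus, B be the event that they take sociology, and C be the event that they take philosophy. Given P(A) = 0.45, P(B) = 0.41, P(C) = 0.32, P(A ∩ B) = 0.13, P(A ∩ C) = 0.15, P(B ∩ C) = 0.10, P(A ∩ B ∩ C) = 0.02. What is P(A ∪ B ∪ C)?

0.82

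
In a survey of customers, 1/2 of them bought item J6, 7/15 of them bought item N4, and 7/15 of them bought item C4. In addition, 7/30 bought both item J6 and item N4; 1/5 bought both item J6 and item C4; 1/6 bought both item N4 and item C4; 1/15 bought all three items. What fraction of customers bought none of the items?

1/10

By inclusion-exclusion,
P(union) = 1/2 + 7/15 + 7/15 − 7/30 − 1/5 − 1/6 + 1/15 = 9/10
P(none) = 1 − 9/10 = 1/10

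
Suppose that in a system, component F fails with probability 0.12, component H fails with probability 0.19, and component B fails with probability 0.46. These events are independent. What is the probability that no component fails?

Since the events are independent, P(none) is the product of the individual non-occurrence probabilities.
P(none) = (1 − 0.12) × (1 − 0.19) × (1 − 0.46) = 0.88 × 0.81 × 0.54 = 0.384912

0.384912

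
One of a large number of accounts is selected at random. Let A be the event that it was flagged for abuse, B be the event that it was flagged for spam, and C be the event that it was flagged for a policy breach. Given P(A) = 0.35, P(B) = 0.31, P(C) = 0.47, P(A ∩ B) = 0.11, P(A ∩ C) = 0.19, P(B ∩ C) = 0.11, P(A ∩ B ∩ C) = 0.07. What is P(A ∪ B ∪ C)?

P(A ∪ B ∪ C) = 0.35 + 0.31 + 0.47 − 0.11 − 0.19 − 0.11 + 0.07 = 0.79

0.79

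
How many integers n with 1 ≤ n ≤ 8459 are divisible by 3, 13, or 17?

3559

floor(8459/3) + floor(8459/13) + floor(8459/17) − floor(8459/39) − floor(8459/51) − floor(8459/221) + floor(8459/663) = 2819 + 650 + 497 − 216 − 165 − 38 + 12 = 3559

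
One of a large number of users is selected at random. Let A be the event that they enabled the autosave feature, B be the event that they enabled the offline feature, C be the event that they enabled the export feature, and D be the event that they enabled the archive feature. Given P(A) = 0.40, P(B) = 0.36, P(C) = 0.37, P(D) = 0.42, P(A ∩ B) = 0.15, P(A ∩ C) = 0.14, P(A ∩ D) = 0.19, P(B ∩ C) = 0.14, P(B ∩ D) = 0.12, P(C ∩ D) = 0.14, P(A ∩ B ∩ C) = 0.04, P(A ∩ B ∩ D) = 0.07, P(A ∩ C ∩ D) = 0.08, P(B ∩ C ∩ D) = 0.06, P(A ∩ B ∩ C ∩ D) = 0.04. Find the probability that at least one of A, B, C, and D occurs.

0.88

Inclusion–exclusion gives
P(A ∪ B ∪ C ∪ D) = 0.40 + 0.36 + 0.37 + 0.42 − 0.15 − 0.14 − 0.19 − 0.14 − 0.12 − 0.14 + 0.04 + 0.07 + 0.08 + 0.06 − 0.04 = 0.88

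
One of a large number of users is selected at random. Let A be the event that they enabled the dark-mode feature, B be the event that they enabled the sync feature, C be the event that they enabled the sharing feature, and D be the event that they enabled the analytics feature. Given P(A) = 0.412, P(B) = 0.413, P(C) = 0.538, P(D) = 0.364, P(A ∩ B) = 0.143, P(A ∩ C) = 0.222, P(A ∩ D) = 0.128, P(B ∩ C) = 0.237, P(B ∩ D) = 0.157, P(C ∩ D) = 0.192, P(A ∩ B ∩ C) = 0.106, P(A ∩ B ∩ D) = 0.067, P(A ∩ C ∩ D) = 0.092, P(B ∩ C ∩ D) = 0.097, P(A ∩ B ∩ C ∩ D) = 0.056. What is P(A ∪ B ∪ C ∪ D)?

0.954

By inclusion–exclusion:
P(A ∪ B ∪ C ∪ D) = 0.412 + 0.413 + 0.538 + 0.364 − 0.143 − 0.222 − 0.128 − 0.237 − 0.157 − 0.192 + 0.106 + 0.067 + 0.092 + 0.097 − 0.056 = 0.954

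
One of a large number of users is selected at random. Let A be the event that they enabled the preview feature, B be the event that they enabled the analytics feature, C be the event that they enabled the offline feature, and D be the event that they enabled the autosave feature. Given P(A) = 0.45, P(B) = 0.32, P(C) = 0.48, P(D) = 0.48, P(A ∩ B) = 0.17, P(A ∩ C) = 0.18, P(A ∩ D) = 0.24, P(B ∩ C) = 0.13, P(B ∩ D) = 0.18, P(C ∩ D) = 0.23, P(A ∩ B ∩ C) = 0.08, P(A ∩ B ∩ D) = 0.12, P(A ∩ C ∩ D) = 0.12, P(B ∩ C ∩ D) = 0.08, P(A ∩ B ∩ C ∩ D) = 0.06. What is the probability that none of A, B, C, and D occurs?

0.06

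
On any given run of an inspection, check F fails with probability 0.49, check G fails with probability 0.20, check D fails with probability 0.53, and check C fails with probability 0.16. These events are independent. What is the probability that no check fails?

0.1610784

P(none) = (1 − 0.49) × (1 − 0.20) × (1 − 0.53) × (1 − 0.16) = 0.51 × 0.80 × 0.47 × 0.84 = 0.1610784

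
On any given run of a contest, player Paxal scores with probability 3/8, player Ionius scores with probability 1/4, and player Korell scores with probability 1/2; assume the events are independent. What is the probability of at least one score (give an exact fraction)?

49/64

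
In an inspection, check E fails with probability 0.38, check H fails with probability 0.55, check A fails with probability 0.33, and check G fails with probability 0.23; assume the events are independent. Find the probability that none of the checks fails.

0.1439361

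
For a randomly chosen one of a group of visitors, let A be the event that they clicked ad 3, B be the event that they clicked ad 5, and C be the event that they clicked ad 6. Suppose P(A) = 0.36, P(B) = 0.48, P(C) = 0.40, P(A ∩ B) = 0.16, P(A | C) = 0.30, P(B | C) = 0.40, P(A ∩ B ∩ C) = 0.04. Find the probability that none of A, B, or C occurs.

0.16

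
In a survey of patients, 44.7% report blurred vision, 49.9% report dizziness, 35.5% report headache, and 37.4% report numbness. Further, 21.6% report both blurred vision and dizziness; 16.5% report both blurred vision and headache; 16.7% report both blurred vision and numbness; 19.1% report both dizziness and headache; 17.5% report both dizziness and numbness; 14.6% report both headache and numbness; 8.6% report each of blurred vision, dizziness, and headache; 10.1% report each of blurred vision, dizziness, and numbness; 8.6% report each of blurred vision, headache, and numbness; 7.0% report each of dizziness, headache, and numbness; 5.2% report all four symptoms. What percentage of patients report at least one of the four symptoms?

P(≥1) = 44.7 + 49.9 + 35.5 + 37.4 − 21.6 − 16.5 − 16.7 − 19.1 − 17.5 − 14.6 + 8.6 + 10.1 + 8.6 + 7.0 − 5.2 = 90.6%

90.6%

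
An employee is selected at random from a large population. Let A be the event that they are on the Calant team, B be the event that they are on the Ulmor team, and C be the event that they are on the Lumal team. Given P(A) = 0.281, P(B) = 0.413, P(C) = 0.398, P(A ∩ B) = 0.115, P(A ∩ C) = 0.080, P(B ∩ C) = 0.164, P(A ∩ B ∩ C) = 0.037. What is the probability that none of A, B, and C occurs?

Inclusion–exclusion gives
P(A ∪ B ∪ C) = 0.281 + 0.413 + 0.398 − 0.115 − 0.080 − 0.164 + 0.037 = 0.770
P(none) = 1 − 0.770 = 0.230

0.230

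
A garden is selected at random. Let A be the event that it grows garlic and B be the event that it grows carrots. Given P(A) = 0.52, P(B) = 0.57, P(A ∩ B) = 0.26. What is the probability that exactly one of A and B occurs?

0.57

By inclusion–exclusion (exactly-one form):
P(exactly one) = 0.52 + 0.57 − 2·0.26 = 0.57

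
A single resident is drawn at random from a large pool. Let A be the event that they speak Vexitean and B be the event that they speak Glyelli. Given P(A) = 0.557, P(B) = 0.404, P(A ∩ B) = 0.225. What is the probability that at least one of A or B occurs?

0.736

By inclusion–exclusion:
P(A ∪ B) = 0.557 + 0.404 − 0.225 = 0.736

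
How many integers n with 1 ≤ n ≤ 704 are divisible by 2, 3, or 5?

516

By inclusion–exclusion:
352 + 234 + 140 − 117 − 70 − 46 + 23 = 516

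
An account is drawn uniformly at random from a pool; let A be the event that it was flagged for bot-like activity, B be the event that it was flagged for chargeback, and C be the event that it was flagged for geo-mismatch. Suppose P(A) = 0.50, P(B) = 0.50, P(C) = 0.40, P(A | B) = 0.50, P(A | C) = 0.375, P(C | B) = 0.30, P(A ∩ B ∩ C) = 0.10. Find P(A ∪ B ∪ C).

0.95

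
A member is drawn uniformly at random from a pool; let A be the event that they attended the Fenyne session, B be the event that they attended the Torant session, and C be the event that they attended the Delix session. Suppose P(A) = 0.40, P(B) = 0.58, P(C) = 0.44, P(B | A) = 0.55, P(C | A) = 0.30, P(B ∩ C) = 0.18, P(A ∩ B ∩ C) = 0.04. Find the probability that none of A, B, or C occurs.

P(A ∩ B) = P(A)·P(B|A) = 0.40 × 0.55 = 0.22
P(A ∩ C) = P(A)·P(C|A) = 0.40 × 0.30 = 0.12
P(A ∪ B ∪ C) = 0.40 + 0.58 + 0.44 − 0.22 − 0.12 − 0.18 + 0.04 = 0.94
P(none) = 1 − 0.94 = 0.06

0.06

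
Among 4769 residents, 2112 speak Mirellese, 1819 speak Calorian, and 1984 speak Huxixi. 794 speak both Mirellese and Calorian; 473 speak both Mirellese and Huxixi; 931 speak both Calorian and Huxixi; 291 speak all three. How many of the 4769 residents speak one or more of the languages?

|at least one| = 2112 + 1819 + 1984 − 794 − 473 − 931 + 291 = 4008

4008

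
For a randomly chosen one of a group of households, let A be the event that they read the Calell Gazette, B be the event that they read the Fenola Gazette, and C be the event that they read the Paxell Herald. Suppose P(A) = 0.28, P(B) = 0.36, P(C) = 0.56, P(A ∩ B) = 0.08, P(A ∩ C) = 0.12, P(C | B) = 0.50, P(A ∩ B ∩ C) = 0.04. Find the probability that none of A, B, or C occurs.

0.14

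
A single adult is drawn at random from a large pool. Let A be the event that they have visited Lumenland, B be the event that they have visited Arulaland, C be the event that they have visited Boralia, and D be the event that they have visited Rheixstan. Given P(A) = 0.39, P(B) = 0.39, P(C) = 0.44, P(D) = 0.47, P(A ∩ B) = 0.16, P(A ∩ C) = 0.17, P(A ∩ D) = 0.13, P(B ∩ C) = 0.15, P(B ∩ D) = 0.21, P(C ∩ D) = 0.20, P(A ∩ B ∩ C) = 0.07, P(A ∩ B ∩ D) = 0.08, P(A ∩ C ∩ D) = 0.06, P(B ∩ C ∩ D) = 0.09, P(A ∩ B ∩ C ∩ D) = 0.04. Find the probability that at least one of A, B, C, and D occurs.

P(A ∪ B ∪ C ∪ D) = 0.39 + 0.39 + 0.44 + 0.47 − 0.16 − 0.17 − 0.13 − 0.15 − 0.21 − 0.20 + 0.07 + 0.08 + 0.06 + 0.09 − 0.04 = 0.93

0.93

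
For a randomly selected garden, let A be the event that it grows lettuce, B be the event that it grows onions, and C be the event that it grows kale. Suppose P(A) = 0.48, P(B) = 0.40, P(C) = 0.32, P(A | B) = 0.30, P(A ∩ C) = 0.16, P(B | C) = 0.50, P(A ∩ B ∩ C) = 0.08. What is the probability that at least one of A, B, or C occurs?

P(A ∩ B) = P(B)·P(A|B) = 0.40 × 0.30 = 0.12
P(B ∩ C) = P(C)·P(B|C) = 0.32 × 0.50 = 0.16
P(A ∪ B ∪ C) = 0.48 + 0.40 + 0.32 − 0.12 − 0.16 − 0.16 + 0.08 = 0.84

0.84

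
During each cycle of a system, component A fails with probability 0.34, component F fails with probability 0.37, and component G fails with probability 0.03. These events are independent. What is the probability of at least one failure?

0.596674

P(none) = (1 − 0.34) × (1 − 0.37) × (1 − 0.03) = 0.66 × 0.63 × 0.97 = 0.403326
P(at least one) = 1 − 0.403326 = 0.596674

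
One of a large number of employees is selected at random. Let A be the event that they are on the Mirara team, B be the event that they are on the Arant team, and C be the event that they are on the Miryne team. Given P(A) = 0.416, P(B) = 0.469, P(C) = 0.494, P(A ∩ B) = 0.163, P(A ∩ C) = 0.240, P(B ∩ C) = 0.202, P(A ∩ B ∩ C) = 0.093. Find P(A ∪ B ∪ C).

P(A ∪ B ∪ C) = 0.416 + 0.469 + 0.494 − 0.163 − 0.240 − 0.202 + 0.093 = 0.867

0.867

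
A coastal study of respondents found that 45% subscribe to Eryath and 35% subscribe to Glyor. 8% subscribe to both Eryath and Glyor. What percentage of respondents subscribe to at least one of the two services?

72%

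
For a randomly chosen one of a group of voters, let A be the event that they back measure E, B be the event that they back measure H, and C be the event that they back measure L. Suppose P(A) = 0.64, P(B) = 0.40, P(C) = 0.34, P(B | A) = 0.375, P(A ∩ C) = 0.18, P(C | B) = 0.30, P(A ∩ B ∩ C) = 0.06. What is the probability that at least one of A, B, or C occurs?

0.90

P(A ∩ B) = P(A)·P(B|A) = 0.64 × 0.375 = 0.24
P(B ∩ C) = P(B)·P(C|B) = 0.40 × 0.30 = 0.12
P(A ∪ B ∪ C) = 0.64 + 0.40 + 0.34 − 0.24 − 0.18 − 0.12 + 0.06 = 0.90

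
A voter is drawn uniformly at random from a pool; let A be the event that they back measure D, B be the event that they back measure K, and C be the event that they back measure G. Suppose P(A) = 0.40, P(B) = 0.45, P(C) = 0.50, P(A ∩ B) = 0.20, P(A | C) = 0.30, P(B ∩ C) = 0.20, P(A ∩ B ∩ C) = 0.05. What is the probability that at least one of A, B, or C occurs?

0.85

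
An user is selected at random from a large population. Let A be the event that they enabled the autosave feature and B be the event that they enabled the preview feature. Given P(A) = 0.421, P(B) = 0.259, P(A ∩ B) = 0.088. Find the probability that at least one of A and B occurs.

0.592

Inclusion–exclusion gives
P(A ∪ B) = 0.421 + 0.259 − 0.088 = 0.592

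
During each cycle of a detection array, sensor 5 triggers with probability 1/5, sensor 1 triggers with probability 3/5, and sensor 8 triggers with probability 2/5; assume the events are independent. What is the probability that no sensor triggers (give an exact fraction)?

P(none) = (1 − 1/5) × (1 − 3/5) × (1 − 2/5) = 4/5 × 2/5 × 3/5 = 24/125

24/125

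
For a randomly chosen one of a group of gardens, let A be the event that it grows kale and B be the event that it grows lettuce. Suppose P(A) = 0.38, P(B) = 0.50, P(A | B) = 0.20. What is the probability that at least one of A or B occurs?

P(A ∩ B) = P(B)·P(A|B) = 0.50 × 0.20 = 0.10
P(A ∪ B) = 0.38 + 0.50 − 0.10 = 0.78

0.78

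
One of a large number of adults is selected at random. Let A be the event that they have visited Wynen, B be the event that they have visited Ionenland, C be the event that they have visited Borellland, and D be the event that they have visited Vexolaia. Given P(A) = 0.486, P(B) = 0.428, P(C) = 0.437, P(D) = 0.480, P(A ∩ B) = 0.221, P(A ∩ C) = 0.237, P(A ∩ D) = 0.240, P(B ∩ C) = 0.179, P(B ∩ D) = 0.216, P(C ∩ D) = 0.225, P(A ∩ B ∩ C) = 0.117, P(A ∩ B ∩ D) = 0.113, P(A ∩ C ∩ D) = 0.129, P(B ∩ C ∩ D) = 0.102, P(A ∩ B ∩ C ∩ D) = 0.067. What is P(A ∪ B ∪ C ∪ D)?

P(A ∪ B ∪ C ∪ D) = 0.486 + 0.428 + 0.437 + 0.480 − 0.221 − 0.237 − 0.240 − 0.179 − 0.216 − 0.225 + 0.117 + 0.113 + 0.129 + 0.102 − 0.067 = 0.907

0.907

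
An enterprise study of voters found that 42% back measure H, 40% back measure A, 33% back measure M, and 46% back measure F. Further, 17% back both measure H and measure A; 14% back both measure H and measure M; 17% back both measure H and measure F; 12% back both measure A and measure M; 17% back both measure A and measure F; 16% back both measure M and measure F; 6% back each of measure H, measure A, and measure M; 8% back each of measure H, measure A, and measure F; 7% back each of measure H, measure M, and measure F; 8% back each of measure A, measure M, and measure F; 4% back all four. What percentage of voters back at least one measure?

Using inclusion–exclusion:
P(union) = 42 + 40 + 33 + 46 − 17 − 14 − 17 − 12 − 17 − 16 + 6 + 8 + 7 + 8 − 4 = 93%

93%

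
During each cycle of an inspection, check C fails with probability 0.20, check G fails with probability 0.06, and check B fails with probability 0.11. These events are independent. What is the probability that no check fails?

0.66928

P(none) = (1 − 0.20) × (1 − 0.06) × (1 − 0.11) = 0.80 × 0.94 × 0.89 = 0.66928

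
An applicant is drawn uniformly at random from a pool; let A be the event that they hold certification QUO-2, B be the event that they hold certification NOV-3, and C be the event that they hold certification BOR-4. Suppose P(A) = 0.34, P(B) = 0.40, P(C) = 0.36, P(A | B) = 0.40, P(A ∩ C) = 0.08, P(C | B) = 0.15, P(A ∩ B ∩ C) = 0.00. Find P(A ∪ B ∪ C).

P(A ∩ B) = P(B)·P(A|B) = 0.40 × 0.40 = 0.16
P(B ∩ C) = P(B)·P(C|B) = 0.40 × 0.15 = 0.06
By inclusion-exclusion,
P(A ∪ B ∪ C) = 0.34 + 0.40 + 0.36 − 0.16 − 0.08 − 0.06 + 0.00 = 0.80

0.80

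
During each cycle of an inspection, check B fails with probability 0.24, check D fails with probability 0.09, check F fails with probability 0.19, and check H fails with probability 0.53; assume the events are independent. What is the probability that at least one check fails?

P(none) = (1 − 0.24) × (1 − 0.09) × (1 − 0.19) × (1 − 0.53) = 0.76 × 0.91 × 0.81 × 0.47 = 0.26329212
P(at least one) = 1 − 0.26329212 = 0.73670788

0.73670788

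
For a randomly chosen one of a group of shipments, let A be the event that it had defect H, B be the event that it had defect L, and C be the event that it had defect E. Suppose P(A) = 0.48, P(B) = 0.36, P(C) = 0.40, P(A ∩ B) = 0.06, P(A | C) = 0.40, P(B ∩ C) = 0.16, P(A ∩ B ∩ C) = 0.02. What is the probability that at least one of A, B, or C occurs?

P(A ∩ C) = P(C)·P(A|C) = 0.40 × 0.40 = 0.16
P(A ∪ B ∪ C) = 0.48 + 0.36 + 0.40 − 0.06 − 0.16 − 0.16 + 0.02 = 0.88

0.88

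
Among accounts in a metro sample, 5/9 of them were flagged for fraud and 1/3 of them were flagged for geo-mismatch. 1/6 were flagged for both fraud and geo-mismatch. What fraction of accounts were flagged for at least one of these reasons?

13/18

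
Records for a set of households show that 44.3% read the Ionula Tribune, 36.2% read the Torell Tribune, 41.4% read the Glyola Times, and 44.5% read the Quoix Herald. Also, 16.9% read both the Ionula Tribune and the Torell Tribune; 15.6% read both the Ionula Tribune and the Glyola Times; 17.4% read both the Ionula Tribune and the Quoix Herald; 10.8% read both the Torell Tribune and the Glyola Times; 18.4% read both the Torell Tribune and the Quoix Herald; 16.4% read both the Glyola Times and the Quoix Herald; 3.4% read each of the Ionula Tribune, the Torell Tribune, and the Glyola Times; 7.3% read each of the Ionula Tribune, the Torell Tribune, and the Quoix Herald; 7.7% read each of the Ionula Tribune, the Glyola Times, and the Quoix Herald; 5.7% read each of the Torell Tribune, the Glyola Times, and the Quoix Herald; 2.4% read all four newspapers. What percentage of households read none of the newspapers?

7.4%

Apply inclusion-exclusion:
P(union) = 44.3 + 36.2 + 41.4 + 44.5 − 16.9 − 15.6 − 17.4 − 10.8 − 18.4 − 16.4 + 3.4 + 7.3 + 7.7 + 5.7 − 2.4 = 92.6%
P(none) = 100% − 92.6% = 7.4%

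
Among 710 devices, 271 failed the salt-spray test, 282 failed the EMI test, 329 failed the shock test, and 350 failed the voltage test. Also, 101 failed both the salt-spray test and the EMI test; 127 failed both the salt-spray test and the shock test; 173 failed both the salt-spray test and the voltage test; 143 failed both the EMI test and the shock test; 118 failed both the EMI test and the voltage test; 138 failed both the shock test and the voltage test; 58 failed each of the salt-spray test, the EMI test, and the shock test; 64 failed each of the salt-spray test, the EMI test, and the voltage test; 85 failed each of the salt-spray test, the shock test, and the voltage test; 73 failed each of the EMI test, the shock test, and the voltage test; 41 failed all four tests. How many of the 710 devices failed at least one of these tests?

N(≥1) = 271 + 282 + 329 + 350 − 101 − 127 − 173 − 143 − 118 − 138 + 58 + 64 + 85 + 73 − 41 = 671

671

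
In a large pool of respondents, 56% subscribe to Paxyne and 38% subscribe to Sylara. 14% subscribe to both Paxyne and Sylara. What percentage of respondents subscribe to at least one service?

80%

Using inclusion–exclusion:
P(at least one) = 56 + 38 − 14 = 80%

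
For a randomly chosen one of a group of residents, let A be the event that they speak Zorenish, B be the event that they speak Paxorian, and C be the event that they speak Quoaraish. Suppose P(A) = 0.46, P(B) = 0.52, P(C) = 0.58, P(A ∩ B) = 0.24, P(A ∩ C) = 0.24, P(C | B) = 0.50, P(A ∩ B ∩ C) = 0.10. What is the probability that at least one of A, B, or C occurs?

0.92

P(B ∩ C) = P(B)·P(C|B) = 0.52 × 0.50 = 0.26
Apply inclusion-exclusion:
P(A ∪ B ∪ C) = 0.46 + 0.52 + 0.58 − 0.24 − 0.24 − 0.26 + 0.10 = 0.92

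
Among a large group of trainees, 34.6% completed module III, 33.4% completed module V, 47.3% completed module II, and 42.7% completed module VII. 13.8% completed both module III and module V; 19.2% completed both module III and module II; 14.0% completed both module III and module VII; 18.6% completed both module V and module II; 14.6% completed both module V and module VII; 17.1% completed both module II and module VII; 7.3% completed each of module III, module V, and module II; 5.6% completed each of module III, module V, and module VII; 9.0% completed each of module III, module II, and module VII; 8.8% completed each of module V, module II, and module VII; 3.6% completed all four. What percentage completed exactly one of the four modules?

41.1%

P(exactly one) = 34.6 + 33.4 + 47.3 + 42.7 − 2·13.8 − 2·19.2 − 2·14.0 − 2·18.6 − 2·14.6 − 2·17.1 + 3·7.3 + 3·5.6 + 3·9.0 + 3·8.8 − 4·3.6 = 41.1%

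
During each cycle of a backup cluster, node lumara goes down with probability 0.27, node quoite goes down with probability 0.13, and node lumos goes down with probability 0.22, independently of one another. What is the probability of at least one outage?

Independence gives P(none) = ∏(1 − pᵢ).
P(none) = (1 − 0.27) × (1 − 0.13) × (1 − 0.22) = 0.73 × 0.87 × 0.78 = 0.495378
P(at least one) = 1 − 0.495378 = 0.504622

0.504622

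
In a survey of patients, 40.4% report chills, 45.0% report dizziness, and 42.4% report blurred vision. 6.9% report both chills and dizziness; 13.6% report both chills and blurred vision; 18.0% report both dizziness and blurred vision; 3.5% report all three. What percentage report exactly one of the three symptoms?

61.3%

P(exactly one) = 40.4 + 45.0 + 42.4 − 2·6.9 − 2·13.6 − 2·18.0 + 3·3.5 = 61.3%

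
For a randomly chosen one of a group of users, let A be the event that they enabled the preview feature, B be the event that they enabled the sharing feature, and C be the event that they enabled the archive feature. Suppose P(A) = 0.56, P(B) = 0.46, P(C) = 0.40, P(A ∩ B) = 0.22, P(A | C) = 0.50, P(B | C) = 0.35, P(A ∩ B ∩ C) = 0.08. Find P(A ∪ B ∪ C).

0.94

P(A ∩ C) = P(C)·P(A|C) = 0.40 × 0.50 = 0.20
P(B ∩ C) = P(C)·P(B|C) = 0.40 × 0.35 = 0.14
P(A ∪ B ∪ C) = 0.56 + 0.46 + 0.40 − 0.22 − 0.20 − 0.14 + 0.08 = 0.94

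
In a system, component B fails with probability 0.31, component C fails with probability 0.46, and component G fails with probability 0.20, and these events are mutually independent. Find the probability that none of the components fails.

Independence gives P(none) = ∏(1 − pᵢ).
P(none) = (1 − 0.31) × (1 − 0.46) × (1 − 0.20) = 0.69 × 0.54 × 0.80 = 0.29808

0.29808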